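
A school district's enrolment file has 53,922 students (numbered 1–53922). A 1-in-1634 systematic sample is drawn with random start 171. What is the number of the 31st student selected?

k = 1634
31st selection = r + (31−1)·k = 171 + 30×1634 = 171 + 49020 = 49191

49191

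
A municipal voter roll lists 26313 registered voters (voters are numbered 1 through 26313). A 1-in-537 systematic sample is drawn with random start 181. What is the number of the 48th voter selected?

25420

k = 537
48th selection = r + (48−1)·k = 181 + 47×537 = 181 + 25239 = 25420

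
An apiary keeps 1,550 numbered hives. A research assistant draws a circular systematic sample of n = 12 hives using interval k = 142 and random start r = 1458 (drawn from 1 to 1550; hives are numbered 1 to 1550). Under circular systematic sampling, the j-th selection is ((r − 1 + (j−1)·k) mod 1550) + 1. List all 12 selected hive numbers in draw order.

1458, 50, 192, 334, 476, 618, 760, 902, 1044, 1186, 1328, 1470

Selection 1: 1458
Selection 2: 1458 + 142 = 1600 → 1600 − 1550 = 50
Selection 3: 50 + 142 = 192
Selection 4: 192 + 142 = 334
Selection 5: 334 + 142 = 476
Selection 6: 476 + 142 = 618
Selection 7: 618 + 142 = 760
Selection 8: 760 + 142 = 902
Selection 9: 902 + 142 = 1044
Selection 10: 1044 + 142 = 1186
Selection 11: 1186 + 142 = 1328
Selection 12: 1328 + 142 = 1470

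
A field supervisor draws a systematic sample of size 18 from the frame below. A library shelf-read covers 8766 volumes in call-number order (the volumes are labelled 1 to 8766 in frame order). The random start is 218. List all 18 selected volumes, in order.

218, 705, 1192, 1679, 2166, 2653, 3140, 3627, 4114, 4601, 5088, 5575, 6062, 6549, 7036, 7523, 8010, 8497

k = N/n = 8766/18 = 487
volume 1: 218
volume 2: 218 + 487 = 705
volume 3: 705 + 487 = 1192
volume 4: 1192 + 487 = 1679
volume 5: 1679 + 487 = 2166
volume 6: 2166 + 487 = 2653
volume 7: 2653 + 487 = 3140
volume 8: 3140 + 487 = 3627
volume 9: 3627 + 487 = 4114
volume 10: 4114 + 487 = 4601
volume 11: 4601 + 487 = 5088
volume 12: 5088 + 487 = 5575
volume 13: 5575 + 487 = 6062
volume 14: 6062 + 487 = 6549
volume 15: 6549 + 487 = 7036
volume 16: 7036 + 487 = 7523
volume 17: 7523 + 487 = 8010
volume 18: 8010 + 487 = 8497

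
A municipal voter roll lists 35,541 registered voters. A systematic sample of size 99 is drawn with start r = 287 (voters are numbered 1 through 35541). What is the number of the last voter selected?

35469

k = 35541/99 = 359
99th selection = r + (99−1)·k = 287 + 98×359 = 287 + 35182 = 35469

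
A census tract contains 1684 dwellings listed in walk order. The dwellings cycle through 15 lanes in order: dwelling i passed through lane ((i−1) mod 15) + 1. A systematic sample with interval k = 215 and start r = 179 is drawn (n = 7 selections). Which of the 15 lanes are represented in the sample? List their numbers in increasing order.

Consecutive selections differ by k = 215, so their lane numbers differ by 215 mod 15 = 5.
gcd(215, 15) = 5, so the sample visits 15/5 = 3 distinct residues mod 15.
Start 179 is lane 14; the lanes hit are 4, 9, 14.

4, 9, 14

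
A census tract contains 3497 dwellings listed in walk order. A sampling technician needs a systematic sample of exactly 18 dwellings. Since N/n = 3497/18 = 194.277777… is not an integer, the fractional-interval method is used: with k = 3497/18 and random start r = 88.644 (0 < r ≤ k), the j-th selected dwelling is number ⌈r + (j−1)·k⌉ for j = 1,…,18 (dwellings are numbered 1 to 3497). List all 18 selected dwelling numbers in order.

89, 283, 478, 672, 866, 1061, 1255, 1449, 1643, 1838, 2032, 2226, 2420, 2615, 2809, 3003, 3198, 3392

j=1: r + 0k = 88.644 → ⌈·⌉ = 89
j=2: r + 1k = 282.921777… → ⌈·⌉ = 283
j=3: r + 2k = 477.199555… → ⌈·⌉ = 478
j=4: r + 3k = 671.477333… → ⌈·⌉ = 672
j=5: r + 4k = 865.755111… → ⌈·⌉ = 866
j=6: r + 5k = 1060.032888… → ⌈·⌉ = 1061
j=7: r + 6k = 1254.310666… → ⌈·⌉ = 1255
j=8: r + 7k = 1448.588444… → ⌈·⌉ = 1449
j=9: r + 8k = 1642.866222… → ⌈·⌉ = 1643
j=10: r + 9k = 1837.144 → ⌈·⌉ = 1838
j=11: r + 10k = 2031.421777… → ⌈·⌉ = 2032
j=12: r + 11k = 2225.699555… → ⌈·⌉ = 2226
j=13: r + 12k = 2419.977333… → ⌈·⌉ = 2420
j=14: r + 13k = 2614.255111… → ⌈·⌉ = 2615
j=15: r + 14k = 2808.532888… → ⌈·⌉ = 2809
j=16: r + 15k = 3002.810666… → ⌈·⌉ = 3003
j=17: r + 16k = 3197.088444… → ⌈·⌉ = 3198
j=18: r + 17k = 3391.366222… → ⌈·⌉ = 3392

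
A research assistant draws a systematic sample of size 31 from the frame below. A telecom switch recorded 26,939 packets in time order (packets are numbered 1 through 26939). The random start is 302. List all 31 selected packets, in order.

k = N/n = 26939/31 = 869
packet 1: 302
packet 2: 302 + 869 = 1171
packet 3: 1171 + 869 = 2040
packet 4: 2040 + 869 = 2909
packet 5: 2909 + 869 = 3778
packet 6: 3778 + 869 = 4647
packet 7: 4647 + 869 = 5516
packet 8: 5516 + 869 = 6385
packet 9: 6385 + 869 = 7254
packet 10: 7254 + 869 = 8123
packet 11: 8123 + 869 = 8992
packet 12: 8992 + 869 = 9861
packet 13: 9861 + 869 = 10730
packet 14: 10730 + 869 = 11599
packet 15: 11599 + 869 = 12468
packet 16: 12468 + 869 = 13337
packet 17: 13337 + 869 = 14206
packet 18: 14206 + 869 = 15075
packet 19: 15075 + 869 = 15944
packet 20: 15944 + 869 = 16813
packet 21: 16813 + 869 = 17682
packet 22: 17682 + 869 = 18551
packet 23: 18551 + 869 = 19420
packet 24: 19420 + 869 = 20289
packet 25: 20289 + 869 = 21158
packet 26: 21158 + 869 = 22027
packet 27: 22027 + 869 = 22896
packet 28: 22896 + 869 = 23765
packet 29: 23765 + 869 = 24634
packet 30: 24634 + 869 = 25503
packet 31: 25503 + 869 = 26372

302, 1171, 2040, 2909, 3778, 4647, 5516, 6385, 7254, 8123, 8992, 9861, 10730, 11599, 12468, 13337, 14206, 15075, 15944, 16813, 17682, 18551, 19420, 20289, 21158, 22027, 22896, 23765, 24634, 25503, 26372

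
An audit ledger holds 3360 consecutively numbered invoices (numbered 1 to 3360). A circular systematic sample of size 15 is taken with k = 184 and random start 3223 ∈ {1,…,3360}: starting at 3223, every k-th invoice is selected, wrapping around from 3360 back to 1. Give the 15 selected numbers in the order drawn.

Selection 1: 3223
Selection 2: 3223 + 184 = 3407 → 3407 − 3360 = 47
Selection 3: 47 + 184 = 231
Selection 4: 231 + 184 = 415
Selection 5: 415 + 184 = 599
Selection 6: 599 + 184 = 783
Selection 7: 783 + 184 = 967
Selection 8: 967 + 184 = 1151
Selection 9: 1151 + 184 = 1335
Selection 10: 1335 + 184 = 1519
Selection 11: 1519 + 184 = 1703
Selection 12: 1703 + 184 = 1887
Selection 13: 1887 + 184 = 2071
Selection 14: 2071 + 184 = 2255
Selection 15: 2255 + 184 = 2439

3223, 47, 231, 415, 599, 783, 967, 1151, 1335, 1519, 1703, 1887, 2071, 2255, 2439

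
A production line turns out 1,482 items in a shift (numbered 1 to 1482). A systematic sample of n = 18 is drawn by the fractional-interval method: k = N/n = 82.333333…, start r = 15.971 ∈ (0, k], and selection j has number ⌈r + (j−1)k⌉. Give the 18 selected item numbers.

16, 99, 181, 263, 346, 428, 510, 593, 675, 757, 840, 922, 1004, 1087, 1169, 1251, 1334, 1416

j=1: r + 0k = 15.971 → ⌈·⌉ = 16
j=2: r + 1k = 98.304333… → ⌈·⌉ = 99
j=3: r + 2k = 180.637666… → ⌈·⌉ = 181
j=4: r + 3k = 262.971 → ⌈·⌉ = 263
j=5: r + 4k = 345.304333… → ⌈·⌉ = 346
j=6: r + 5k = 427.637666… → ⌈·⌉ = 428
j=7: r + 6k = 509.971 → ⌈·⌉ = 510
j=8: r + 7k = 592.304333… → ⌈·⌉ = 593
j=9: r + 8k = 674.637666… → ⌈·⌉ = 675
j=10: r + 9k = 756.971 → ⌈·⌉ = 757
j=11: r + 10k = 839.304333… → ⌈·⌉ = 840
j=12: r + 11k = 921.637666… → ⌈·⌉ = 922
j=13: r + 12k = 1003.971 → ⌈·⌉ = 1004
j=14: r + 13k = 1086.304333… → ⌈·⌉ = 1087
j=15: r + 14k = 1168.637666… → ⌈·⌉ = 1169
j=16: r + 15k = 1250.971 → ⌈·⌉ = 1251
j=17: r + 16k = 1333.304333… → ⌈·⌉ = 1334
j=18: r + 17k = 1415.637666… → ⌈·⌉ = 1416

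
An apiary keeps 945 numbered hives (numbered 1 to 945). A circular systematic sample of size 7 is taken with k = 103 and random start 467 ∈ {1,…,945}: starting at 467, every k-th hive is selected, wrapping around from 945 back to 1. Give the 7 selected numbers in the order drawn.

467, 570, 673, 776, 879, 37, 140

Selection 1: 467
Selection 2: 467 + 103 = 570
Selection 3: 570 + 103 = 673
Selection 4: 673 + 103 = 776
Selection 5: 776 + 103 = 879
Selection 6: 879 + 103 = 982 → 982 − 945 = 37
Selection 7: 37 + 103 = 140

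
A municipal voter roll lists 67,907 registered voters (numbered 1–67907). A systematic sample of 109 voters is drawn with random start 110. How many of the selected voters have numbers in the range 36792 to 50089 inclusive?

22

k = 67907/109 = 623
First selection ≥ 36792: 110 + ⌈(36792−110)/623⌉·623 = 110 + 59×623 = 36867
Last selection ≤ 50089: 110 + ⌊(50089−110)/623⌋·623 = 110 + 80×623 = 49950
Count = 80 − 59 + 1 = 22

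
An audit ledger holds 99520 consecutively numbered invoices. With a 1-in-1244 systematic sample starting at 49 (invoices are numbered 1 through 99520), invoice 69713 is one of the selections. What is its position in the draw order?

57

k = 1244
position = (69713 − 49)/1244 + 1 = 69664/1244 + 1 = 56 + 1 = 57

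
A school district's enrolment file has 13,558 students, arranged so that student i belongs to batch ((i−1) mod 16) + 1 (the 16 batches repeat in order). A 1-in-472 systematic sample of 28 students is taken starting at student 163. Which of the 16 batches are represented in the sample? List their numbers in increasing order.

Consecutive selections differ by k = 472, so their batch numbers differ by 472 mod 16 = 8.
gcd(472, 16) = 8, so the sample visits 16/8 = 2 distinct residues mod 16.
Start 163 is batch 3; the batches hit are 3, 11.

3, 11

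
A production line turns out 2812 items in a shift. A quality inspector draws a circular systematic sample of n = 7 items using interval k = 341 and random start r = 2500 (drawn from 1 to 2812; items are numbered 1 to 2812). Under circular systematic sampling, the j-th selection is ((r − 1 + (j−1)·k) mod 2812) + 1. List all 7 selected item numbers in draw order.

2500, 29, 370, 711, 1052, 1393, 1734

Selection 1: 2500
Selection 2: 2500 + 341 = 2841 → 2841 − 2812 = 29
Selection 3: 29 + 341 = 370
Selection 4: 370 + 341 = 711
Selection 5: 711 + 341 = 1052
Selection 6: 1052 + 341 = 1393
Selection 7: 1393 + 341 = 1734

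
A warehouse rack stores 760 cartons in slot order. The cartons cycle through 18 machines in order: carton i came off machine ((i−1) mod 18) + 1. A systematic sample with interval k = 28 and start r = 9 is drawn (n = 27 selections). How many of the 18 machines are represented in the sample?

Consecutive selections differ by k = 28, so their machine numbers differ by 28 mod 18 = 10.
gcd(28, 18) = 2, so the sample visits 18/2 = 9 distinct residues mod 18.
Start 9 is machine 9; the machines hit are 1, 3, 5, 7, 9, 11, 13, 15, 17.

9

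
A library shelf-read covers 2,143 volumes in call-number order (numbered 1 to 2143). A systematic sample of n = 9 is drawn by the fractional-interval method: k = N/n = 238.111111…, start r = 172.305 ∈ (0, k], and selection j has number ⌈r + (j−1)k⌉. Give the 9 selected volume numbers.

173, 411, 649, 887, 1125, 1363, 1601, 1840, 2078

j=1: r + 0k = 172.305 → ⌈·⌉ = 173
j=2: r + 1k = 410.416111… → ⌈·⌉ = 411
j=3: r + 2k = 648.527222… → ⌈·⌉ = 649
j=4: r + 3k = 886.638333… → ⌈·⌉ = 887
j=5: r + 4k = 1124.749444… → ⌈·⌉ = 1125
j=6: r + 5k = 1362.860555… → ⌈·⌉ = 1363
j=7: r + 6k = 1600.971666… → ⌈·⌉ = 1601
j=8: r + 7k = 1839.082777… → ⌈·⌉ = 1840
j=9: r + 8k = 2077.193888… → ⌈·⌉ = 2078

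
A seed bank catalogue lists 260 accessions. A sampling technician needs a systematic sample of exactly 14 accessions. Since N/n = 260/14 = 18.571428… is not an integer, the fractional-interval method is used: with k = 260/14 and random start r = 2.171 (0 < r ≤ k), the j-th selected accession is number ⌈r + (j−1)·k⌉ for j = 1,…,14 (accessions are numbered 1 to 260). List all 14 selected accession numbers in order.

3, 21, 40, 58, 77, 96, 114, 133, 151, 170, 188, 207, 226, 244

j=1: r + 0k = 2.171 → ⌈·⌉ = 3
j=2: r + 1k = 20.742428… → ⌈·⌉ = 21
j=3: r + 2k = 39.313857… → ⌈·⌉ = 40
j=4: r + 3k = 57.885285… → ⌈·⌉ = 58
j=5: r + 4k = 76.456714… → ⌈·⌉ = 77
j=6: r + 5k = 95.028142… → ⌈·⌉ = 96
j=7: r + 6k = 113.599571… → ⌈·⌉ = 114
j=8: r + 7k = 132.171 → ⌈·⌉ = 133
j=9: r + 8k = 150.742428… → ⌈·⌉ = 151
j=10: r + 9k = 169.313857… → ⌈·⌉ = 170
j=11: r + 10k = 187.885285… → ⌈·⌉ = 188
j=12: r + 11k = 206.456714… → ⌈·⌉ = 207
j=13: r + 12k = 225.028142… → ⌈·⌉ = 226
j=14: r + 13k = 243.599571… → ⌈·⌉ = 244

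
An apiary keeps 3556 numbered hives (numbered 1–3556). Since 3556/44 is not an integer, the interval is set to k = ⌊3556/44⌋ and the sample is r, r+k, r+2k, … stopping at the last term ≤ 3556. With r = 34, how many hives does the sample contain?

45

k = ⌊3556/44⌋ = 80
Achieved size = ⌊(3556 − 34)/80⌋ + 1 = ⌊3522/80⌋ + 1 = 44 + 1 = 45
(last selection: 34 + 44×80 = 3554 ≤ 3556; next would be 3634 > 3556)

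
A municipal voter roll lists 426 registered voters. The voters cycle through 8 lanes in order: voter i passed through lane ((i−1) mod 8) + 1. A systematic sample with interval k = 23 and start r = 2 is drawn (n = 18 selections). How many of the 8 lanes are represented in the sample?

Consecutive selections differ by k = 23, so their lane numbers differ by 23 mod 8 = 7.
gcd(23, 8) = 1, so the sample visits 8/1 = 8 distinct residues mod 8.
Start 2 is lane 2; the lanes hit are 1, 2, 3, 4, 5, 6, 7, 8.

8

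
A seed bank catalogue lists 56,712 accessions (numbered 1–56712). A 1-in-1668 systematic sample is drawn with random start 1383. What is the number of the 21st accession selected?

34743

k = 1668
21st selection = r + (21−1)·k = 1383 + 20×1668 = 1383 + 33360 = 34743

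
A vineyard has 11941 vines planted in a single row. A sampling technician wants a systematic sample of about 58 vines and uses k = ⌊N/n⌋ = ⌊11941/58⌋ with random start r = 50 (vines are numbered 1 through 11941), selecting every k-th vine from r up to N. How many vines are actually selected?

k = ⌊11941/58⌋ = 205
Achieved size = ⌊(11941 − 50)/205⌋ + 1 = ⌊11891/205⌋ + 1 = 58 + 1 = 59
(last selection: 50 + 58×205 = 11940 ≤ 11941; next would be 12145 > 11941)

59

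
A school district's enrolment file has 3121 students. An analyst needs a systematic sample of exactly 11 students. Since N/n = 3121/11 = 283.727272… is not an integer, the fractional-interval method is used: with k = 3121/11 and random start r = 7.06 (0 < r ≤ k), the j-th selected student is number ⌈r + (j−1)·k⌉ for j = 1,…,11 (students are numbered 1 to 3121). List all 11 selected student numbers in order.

j=1: r + 0k = 7.06 → ⌈·⌉ = 8
j=2: r + 1k = 290.787272… → ⌈·⌉ = 291
j=3: r + 2k = 574.514545… → ⌈·⌉ = 575
j=4: r + 3k = 858.241818… → ⌈·⌉ = 859
j=5: r + 4k = 1141.969090… → ⌈·⌉ = 1142
j=6: r + 5k = 1425.696363… → ⌈·⌉ = 1426
j=7: r + 6k = 1709.423636… → ⌈·⌉ = 1710
j=8: r + 7k = 1993.150909… → ⌈·⌉ = 1994
j=9: r + 8k = 2276.878181… → ⌈·⌉ = 2277
j=10: r + 9k = 2560.605454… → ⌈·⌉ = 2561
j=11: r + 10k = 2844.332727… → ⌈·⌉ = 2845

8, 291, 575, 859, 1142, 1426, 1710, 1994, 2277, 2561, 2845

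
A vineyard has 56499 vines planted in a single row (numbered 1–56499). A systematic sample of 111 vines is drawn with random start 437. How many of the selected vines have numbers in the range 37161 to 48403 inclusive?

22

k = 56499/111 = 509
First selection ≥ 37161: 437 + ⌈(37161−437)/509⌉·509 = 437 + 73×509 = 37594
Last selection ≤ 48403: 437 + ⌊(48403−437)/509⌋·509 = 437 + 94×509 = 48283
Count = 94 − 73 + 1 = 22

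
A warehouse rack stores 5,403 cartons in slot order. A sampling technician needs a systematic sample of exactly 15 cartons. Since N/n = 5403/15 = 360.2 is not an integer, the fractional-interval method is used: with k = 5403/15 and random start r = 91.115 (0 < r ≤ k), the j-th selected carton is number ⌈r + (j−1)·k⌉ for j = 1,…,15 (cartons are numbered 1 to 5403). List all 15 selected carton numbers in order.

92, 452, 812, 1172, 1532, 1893, 2253, 2613, 2973, 3333, 3694, 4054, 4414, 4774, 5134

j=1: r + 0k = 91.115 → ⌈·⌉ = 92
j=2: r + 1k = 451.315 → ⌈·⌉ = 452
j=3: r + 2k = 811.515 → ⌈·⌉ = 812
j=4: r + 3k = 1171.715 → ⌈·⌉ = 1172
j=5: r + 4k = 1531.915 → ⌈·⌉ = 1532
j=6: r + 5k = 1892.115 → ⌈·⌉ = 1893
j=7: r + 6k = 2252.315 → ⌈·⌉ = 2253
j=8: r + 7k = 2612.515 → ⌈·⌉ = 2613
j=9: r + 8k = 2972.715 → ⌈·⌉ = 2973
j=10: r + 9k = 3332.915 → ⌈·⌉ = 3333
j=11: r + 10k = 3693.115 → ⌈·⌉ = 3694
j=12: r + 11k = 4053.315 → ⌈·⌉ = 4054
j=13: r + 12k = 4413.515 → ⌈·⌉ = 4414
j=14: r + 13k = 4773.715 → ⌈·⌉ = 4774
j=15: r + 14k = 5133.915 → ⌈·⌉ = 5134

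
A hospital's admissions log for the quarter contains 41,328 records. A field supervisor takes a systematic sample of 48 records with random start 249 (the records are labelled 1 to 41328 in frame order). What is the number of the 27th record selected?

22635

k = 41328/48 = 861
27th selection = r + (27−1)·k = 249 + 26×861 = 249 + 22386 = 22635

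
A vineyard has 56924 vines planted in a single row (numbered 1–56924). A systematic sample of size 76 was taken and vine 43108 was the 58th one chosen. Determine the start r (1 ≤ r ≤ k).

k = 56924/76 = 749
r = 43108 − (58−1)×749 = 43108 − 42693 = 415

415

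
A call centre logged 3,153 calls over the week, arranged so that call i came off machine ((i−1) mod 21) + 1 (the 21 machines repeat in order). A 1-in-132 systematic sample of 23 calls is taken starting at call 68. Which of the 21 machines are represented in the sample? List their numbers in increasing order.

Consecutive selections differ by k = 132, so their machine numbers differ by 132 mod 21 = 6.
gcd(132, 21) = 3, so the sample visits 21/3 = 7 distinct residues mod 21.
Start 68 is machine 5; the machines hit are 2, 5, 8, 11, 14, 17, 20.

2, 5, 8, 11, 14, 17, 20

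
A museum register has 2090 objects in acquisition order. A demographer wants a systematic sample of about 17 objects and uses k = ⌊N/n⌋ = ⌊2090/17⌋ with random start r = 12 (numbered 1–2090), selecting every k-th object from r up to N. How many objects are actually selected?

18

k = ⌊2090/17⌋ = 122
Achieved size = ⌊(2090 − 12)/122⌋ + 1 = ⌊2078/122⌋ + 1 = 17 + 1 = 18
(last selection: 12 + 17×122 = 2086 ≤ 2090; next would be 2208 > 2090)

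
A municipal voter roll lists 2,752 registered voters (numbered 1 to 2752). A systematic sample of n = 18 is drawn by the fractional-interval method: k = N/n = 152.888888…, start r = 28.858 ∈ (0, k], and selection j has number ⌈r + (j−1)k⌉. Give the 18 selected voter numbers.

29, 182, 335, 488, 641, 794, 947, 1100, 1252, 1405, 1558, 1711, 1864, 2017, 2170, 2323, 2476, 2628

j=1: r + 0k = 28.858 → ⌈·⌉ = 29
j=2: r + 1k = 181.746888… → ⌈·⌉ = 182
j=3: r + 2k = 334.635777… → ⌈·⌉ = 335
j=4: r + 3k = 487.524666… → ⌈·⌉ = 488
j=5: r + 4k = 640.413555… → ⌈·⌉ = 641
j=6: r + 5k = 793.302444… → ⌈·⌉ = 794
j=7: r + 6k = 946.191333… → ⌈·⌉ = 947
j=8: r + 7k = 1099.080222… → ⌈·⌉ = 1100
j=9: r + 8k = 1251.969111… → ⌈·⌉ = 1252
j=10: r + 9k = 1404.858 → ⌈·⌉ = 1405
j=11: r + 10k = 1557.746888… → ⌈·⌉ = 1558
j=12: r + 11k = 1710.635777… → ⌈·⌉ = 1711
j=13: r + 12k = 1863.524666… → ⌈·⌉ = 1864
j=14: r + 13k = 2016.413555… → ⌈·⌉ = 2017
j=15: r + 14k = 2169.302444… → ⌈·⌉ = 2170
j=16: r + 15k = 2322.191333… → ⌈·⌉ = 2323
j=17: r + 16k = 2475.080222… → ⌈·⌉ = 2476
j=18: r + 17k = 2627.969111… → ⌈·⌉ = 2628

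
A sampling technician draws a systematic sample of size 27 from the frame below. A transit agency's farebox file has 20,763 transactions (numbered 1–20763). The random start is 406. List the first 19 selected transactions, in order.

k = N/n = 20763/27 = 769
transaction 1: 406
transaction 2: 406 + 769 = 1175
transaction 3: 1175 + 769 = 1944
transaction 4: 1944 + 769 = 2713
transaction 5: 2713 + 769 = 3482
transaction 6: 3482 + 769 = 4251
transaction 7: 4251 + 769 = 5020
transaction 8: 5020 + 769 = 5789
transaction 9: 5789 + 769 = 6558
transaction 10: 6558 + 769 = 7327
transaction 11: 7327 + 769 = 8096
transaction 12: 8096 + 769 = 8865
transaction 13: 8865 + 769 = 9634
transaction 14: 9634 + 769 = 10403
transaction 15: 10403 + 769 = 11172
transaction 16: 11172 + 769 = 11941
transaction 17: 11941 + 769 = 12710
transaction 18: 12710 + 769 = 13479
transaction 19: 13479 + 769 = 14248

406, 1175, 1944, 2713, 3482, 4251, 5020, 5789, 6558, 7327, 8096, 8865, 9634, 10403, 11172, 11941, 12710, 13479, 14248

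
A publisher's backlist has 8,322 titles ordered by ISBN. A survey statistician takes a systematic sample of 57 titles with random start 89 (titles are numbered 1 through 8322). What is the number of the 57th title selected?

8265

k = 8322/57 = 146
57th selection = r + (57−1)·k = 89 + 56×146 = 89 + 8176 = 8265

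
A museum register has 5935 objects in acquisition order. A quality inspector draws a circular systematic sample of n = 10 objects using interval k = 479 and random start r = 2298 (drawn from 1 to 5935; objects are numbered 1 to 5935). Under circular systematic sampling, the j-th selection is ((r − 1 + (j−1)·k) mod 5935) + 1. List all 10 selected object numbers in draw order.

2298, 2777, 3256, 3735, 4214, 4693, 5172, 5651, 195, 674

Selection 1: 2298
Selection 2: 2298 + 479 = 2777
Selection 3: 2777 + 479 = 3256
Selection 4: 3256 + 479 = 3735
Selection 5: 3735 + 479 = 4214
Selection 6: 4214 + 479 = 4693
Selection 7: 4693 + 479 = 5172
Selection 8: 5172 + 479 = 5651
Selection 9: 5651 + 479 = 6130 → 6130 − 5935 = 195
Selection 10: 195 + 479 = 674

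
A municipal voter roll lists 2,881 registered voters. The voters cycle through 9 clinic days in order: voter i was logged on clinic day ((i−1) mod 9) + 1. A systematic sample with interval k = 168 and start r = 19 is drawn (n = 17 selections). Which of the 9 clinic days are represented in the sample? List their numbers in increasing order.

Consecutive selections differ by k = 168, so their clinic day numbers differ by 168 mod 9 = 6.
gcd(168, 9) = 3, so the sample visits 9/3 = 3 distinct residues mod 9.
Start 19 is clinic day 1; the clinic days hit are 1, 4, 7.

1, 4, 7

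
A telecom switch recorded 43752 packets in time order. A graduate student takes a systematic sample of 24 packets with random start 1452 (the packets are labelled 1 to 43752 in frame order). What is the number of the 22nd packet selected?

k = 43752/24 = 1823
22nd selection = r + (22−1)·k = 1452 + 21×1823 = 1452 + 38283 = 39735

39735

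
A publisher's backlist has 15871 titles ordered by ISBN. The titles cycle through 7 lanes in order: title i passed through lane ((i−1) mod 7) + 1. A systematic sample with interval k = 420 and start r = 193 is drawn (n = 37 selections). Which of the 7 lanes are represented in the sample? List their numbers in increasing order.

Consecutive selections differ by k = 420, so their lane numbers differ by 420 mod 7 = 0.
gcd(420, 7) = 7, so the sample visits 7/7 = 1 distinct residues mod 7.
Start 193 is lane 4; the lanes hit are 4.

4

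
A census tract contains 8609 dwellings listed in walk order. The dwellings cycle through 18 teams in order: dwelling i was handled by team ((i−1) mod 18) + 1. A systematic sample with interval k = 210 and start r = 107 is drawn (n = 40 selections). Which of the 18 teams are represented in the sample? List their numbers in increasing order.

Consecutive selections differ by k = 210, so their team numbers differ by 210 mod 18 = 12.
gcd(210, 18) = 6, so the sample visits 18/6 = 3 distinct residues mod 18.
Start 107 is team 17; the teams hit are 5, 11, 17.

5, 11, 17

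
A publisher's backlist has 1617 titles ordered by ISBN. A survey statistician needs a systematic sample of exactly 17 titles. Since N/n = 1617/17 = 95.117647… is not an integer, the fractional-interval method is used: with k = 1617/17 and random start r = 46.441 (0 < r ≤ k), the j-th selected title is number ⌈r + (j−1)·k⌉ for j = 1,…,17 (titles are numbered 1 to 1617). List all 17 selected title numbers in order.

j=1: r + 0k = 46.441 → ⌈·⌉ = 47
j=2: r + 1k = 141.558647… → ⌈·⌉ = 142
j=3: r + 2k = 236.676294… → ⌈·⌉ = 237
j=4: r + 3k = 331.793941… → ⌈·⌉ = 332
j=5: r + 4k = 426.911588… → ⌈·⌉ = 427
j=6: r + 5k = 522.029235… → ⌈·⌉ = 523
j=7: r + 6k = 617.146882… → ⌈·⌉ = 618
j=8: r + 7k = 712.264529… → ⌈·⌉ = 713
j=9: r + 8k = 807.382176… → ⌈·⌉ = 808
j=10: r + 9k = 902.499823… → ⌈·⌉ = 903
j=11: r + 10k = 997.617470… → ⌈·⌉ = 998
j=12: r + 11k = 1092.735117… → ⌈·⌉ = 1093
j=13: r + 12k = 1187.852764… → ⌈·⌉ = 1188
j=14: r + 13k = 1282.970411… → ⌈·⌉ = 1283
j=15: r + 14k = 1378.088058… → ⌈·⌉ = 1379
j=16: r + 15k = 1473.205705… → ⌈·⌉ = 1474
j=17: r + 16k = 1568.323352… → ⌈·⌉ = 1569

47, 142, 237, 332, 427, 523, 618, 713, 808, 903, 998, 1093, 1188, 1283, 1379, 1474, 1569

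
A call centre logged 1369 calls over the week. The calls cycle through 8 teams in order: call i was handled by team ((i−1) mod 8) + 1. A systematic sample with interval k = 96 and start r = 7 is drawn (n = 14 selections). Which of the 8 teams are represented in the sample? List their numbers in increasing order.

7

Consecutive selections differ by k = 96, so their team numbers differ by 96 mod 8 = 0.
gcd(96, 8) = 8, so the sample visits 8/8 = 1 distinct residues mod 8.
Start 7 is team 7; the teams hit are 7.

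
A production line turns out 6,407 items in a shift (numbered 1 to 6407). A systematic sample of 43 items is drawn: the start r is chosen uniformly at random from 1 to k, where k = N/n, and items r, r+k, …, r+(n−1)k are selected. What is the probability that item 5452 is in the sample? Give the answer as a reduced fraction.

k = 6407/43 = 149.
Item 5452 is selected iff r ≡ 5452 (mod 149); exactly one such r in {1,…,149}.
Inclusion probability = 1/149.

1/149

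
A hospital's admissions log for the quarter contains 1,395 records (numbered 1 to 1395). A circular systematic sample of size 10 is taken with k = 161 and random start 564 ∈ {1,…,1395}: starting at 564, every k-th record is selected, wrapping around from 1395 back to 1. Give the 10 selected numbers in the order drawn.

564, 725, 886, 1047, 1208, 1369, 135, 296, 457, 618

Selection 1: 564
Selection 2: 564 + 161 = 725
Selection 3: 725 + 161 = 886
Selection 4: 886 + 161 = 1047
Selection 5: 1047 + 161 = 1208
Selection 6: 1208 + 161 = 1369
Selection 7: 1369 + 161 = 1530 → 1530 − 1395 = 135
Selection 8: 135 + 161 = 296
Selection 9: 296 + 161 = 457
Selection 10: 457 + 161 = 618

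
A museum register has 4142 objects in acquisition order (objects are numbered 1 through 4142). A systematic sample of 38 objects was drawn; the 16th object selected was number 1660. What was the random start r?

k = 4142/38 = 109
r = 1660 − (16−1)×109 = 1660 − 1635 = 25

25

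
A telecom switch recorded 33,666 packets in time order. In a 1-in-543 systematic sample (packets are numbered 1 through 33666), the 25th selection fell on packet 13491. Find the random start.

k = 543
r = 13491 − (25−1)×543 = 13491 − 13032 = 459

459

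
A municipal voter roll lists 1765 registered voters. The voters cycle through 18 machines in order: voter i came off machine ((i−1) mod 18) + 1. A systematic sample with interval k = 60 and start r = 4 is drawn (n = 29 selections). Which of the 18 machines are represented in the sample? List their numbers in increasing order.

4, 10, 16

Consecutive selections differ by k = 60, so their machine numbers differ by 60 mod 18 = 6.
gcd(60, 18) = 6, so the sample visits 18/6 = 3 distinct residues mod 18.
Start 4 is machine 4; the machines hit are 4, 10, 16.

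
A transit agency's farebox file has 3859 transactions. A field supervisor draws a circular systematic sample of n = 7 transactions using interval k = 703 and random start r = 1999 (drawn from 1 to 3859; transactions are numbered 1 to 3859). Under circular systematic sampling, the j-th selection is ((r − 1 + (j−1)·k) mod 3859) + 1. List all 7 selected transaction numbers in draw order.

1999, 2702, 3405, 249, 952, 1655, 2358

Selection 1: 1999
Selection 2: 1999 + 703 = 2702
Selection 3: 2702 + 703 = 3405
Selection 4: 3405 + 703 = 4108 → 4108 − 3859 = 249
Selection 5: 249 + 703 = 952
Selection 6: 952 + 703 = 1655
Selection 7: 1655 + 703 = 2358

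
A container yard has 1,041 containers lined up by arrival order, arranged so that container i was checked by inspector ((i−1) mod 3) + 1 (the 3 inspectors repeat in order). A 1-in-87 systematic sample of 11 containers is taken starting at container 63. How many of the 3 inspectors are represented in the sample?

1

Consecutive selections differ by k = 87, so their inspector numbers differ by 87 mod 3 = 0.
gcd(87, 3) = 3, so the sample visits 3/3 = 1 distinct residues mod 3.
Start 63 is inspector 3; the inspectors hit are 3.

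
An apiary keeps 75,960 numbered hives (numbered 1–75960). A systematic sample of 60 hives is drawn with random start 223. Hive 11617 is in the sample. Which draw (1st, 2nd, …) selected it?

10

k = 75960/60 = 1266
position = (11617 − 223)/1266 + 1 = 11394/1266 + 1 = 9 + 1 = 10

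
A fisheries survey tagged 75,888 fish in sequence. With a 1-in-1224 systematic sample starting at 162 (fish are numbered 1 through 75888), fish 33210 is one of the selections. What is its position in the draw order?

k = 1224
position = (33210 − 162)/1224 + 1 = 33048/1224 + 1 = 27 + 1 = 28

28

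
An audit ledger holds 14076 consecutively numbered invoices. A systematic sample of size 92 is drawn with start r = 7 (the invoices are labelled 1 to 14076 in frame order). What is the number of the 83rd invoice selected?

12553

k = 14076/92 = 153
83rd selection = r + (83−1)·k = 7 + 82×153 = 7 + 12546 = 12553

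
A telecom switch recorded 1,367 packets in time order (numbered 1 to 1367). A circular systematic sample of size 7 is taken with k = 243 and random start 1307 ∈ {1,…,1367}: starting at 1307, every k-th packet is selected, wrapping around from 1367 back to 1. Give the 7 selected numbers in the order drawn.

Selection 1: 1307
Selection 2: 1307 + 243 = 1550 → 1550 − 1367 = 183
Selection 3: 183 + 243 = 426
Selection 4: 426 + 243 = 669
Selection 5: 669 + 243 = 912
Selection 6: 912 + 243 = 1155
Selection 7: 1155 + 243 = 1398 → 1398 − 1367 = 31

1307, 183, 426, 669, 912, 1155, 31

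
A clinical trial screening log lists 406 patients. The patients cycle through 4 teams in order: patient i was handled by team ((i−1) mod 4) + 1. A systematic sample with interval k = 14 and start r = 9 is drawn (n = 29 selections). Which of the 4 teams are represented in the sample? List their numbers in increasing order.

1, 3

Consecutive selections differ by k = 14, so their team numbers differ by 14 mod 4 = 2.
gcd(14, 4) = 2, so the sample visits 4/2 = 2 distinct residues mod 4.
Start 9 is team 1; the teams hit are 1, 3.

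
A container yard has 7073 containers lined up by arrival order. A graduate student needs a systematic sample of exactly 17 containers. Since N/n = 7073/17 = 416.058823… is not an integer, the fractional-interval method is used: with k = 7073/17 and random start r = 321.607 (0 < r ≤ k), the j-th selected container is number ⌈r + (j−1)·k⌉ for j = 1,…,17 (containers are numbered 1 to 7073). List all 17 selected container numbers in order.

j=1: r + 0k = 321.607 → ⌈·⌉ = 322
j=2: r + 1k = 737.665823… → ⌈·⌉ = 738
j=3: r + 2k = 1153.724647… → ⌈·⌉ = 1154
j=4: r + 3k = 1569.783470… → ⌈·⌉ = 1570
j=5: r + 4k = 1985.842294… → ⌈·⌉ = 1986
j=6: r + 5k = 2401.901117… → ⌈·⌉ = 2402
j=7: r + 6k = 2817.959941… → ⌈·⌉ = 2818
j=8: r + 7k = 3234.018764… → ⌈·⌉ = 3235
j=9: r + 8k = 3650.077588… → ⌈·⌉ = 3651
j=10: r + 9k = 4066.136411… → ⌈·⌉ = 4067
j=11: r + 10k = 4482.195235… → ⌈·⌉ = 4483
j=12: r + 11k = 4898.254058… → ⌈·⌉ = 4899
j=13: r + 12k = 5314.312882… → ⌈·⌉ = 5315
j=14: r + 13k = 5730.371705… → ⌈·⌉ = 5731
j=15: r + 14k = 6146.430529… → ⌈·⌉ = 6147
j=16: r + 15k = 6562.489352… → ⌈·⌉ = 6563
j=17: r + 16k = 6978.548176… → ⌈·⌉ = 6979

322, 738, 1154, 1570, 1986, 2402, 2818, 3235, 3651, 4067, 4483, 4899, 5315, 5731, 6147, 6563, 6979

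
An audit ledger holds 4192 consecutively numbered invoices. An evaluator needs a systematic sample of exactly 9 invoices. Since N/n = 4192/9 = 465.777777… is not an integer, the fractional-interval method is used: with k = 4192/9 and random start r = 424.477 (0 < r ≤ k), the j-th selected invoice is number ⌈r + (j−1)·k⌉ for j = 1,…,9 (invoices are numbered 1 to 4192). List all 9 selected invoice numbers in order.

j=1: r + 0k = 424.477 → ⌈·⌉ = 425
j=2: r + 1k = 890.254777… → ⌈·⌉ = 891
j=3: r + 2k = 1356.032555… → ⌈·⌉ = 1357
j=4: r + 3k = 1821.810333… → ⌈·⌉ = 1822
j=5: r + 4k = 2287.588111… → ⌈·⌉ = 2288
j=6: r + 5k = 2753.365888… → ⌈·⌉ = 2754
j=7: r + 6k = 3219.143666… → ⌈·⌉ = 3220
j=8: r + 7k = 3684.921444… → ⌈·⌉ = 3685
j=9: r + 8k = 4150.699222… → ⌈·⌉ = 4151

425, 891, 1357, 1822, 2288, 2754, 3220, 3685, 4151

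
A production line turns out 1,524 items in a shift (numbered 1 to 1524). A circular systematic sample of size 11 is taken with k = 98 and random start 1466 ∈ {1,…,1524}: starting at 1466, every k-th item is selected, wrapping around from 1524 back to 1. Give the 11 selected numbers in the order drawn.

Selection 1: 1466
Selection 2: 1466 + 98 = 1564 → 1564 − 1524 = 40
Selection 3: 40 + 98 = 138
Selection 4: 138 + 98 = 236
Selection 5: 236 + 98 = 334
Selection 6: 334 + 98 = 432
Selection 7: 432 + 98 = 530
Selection 8: 530 + 98 = 628
Selection 9: 628 + 98 = 726
Selection 10: 726 + 98 = 824
Selection 11: 824 + 98 = 922

1466, 40, 138, 236, 334, 432, 530, 628, 726, 824, 922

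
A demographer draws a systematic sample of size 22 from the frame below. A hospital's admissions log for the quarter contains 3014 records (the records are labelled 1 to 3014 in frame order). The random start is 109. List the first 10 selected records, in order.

k = N/n = 3014/22 = 137
record 1: 109
record 2: 109 + 137 = 246
record 3: 246 + 137 = 383
record 4: 383 + 137 = 520
record 5: 520 + 137 = 657
record 6: 657 + 137 = 794
record 7: 794 + 137 = 931
record 8: 931 + 137 = 1068
record 9: 1068 + 137 = 1205
record 10: 1205 + 137 = 1342

109, 246, 383, 520, 657, 794, 931, 1068, 1205, 1342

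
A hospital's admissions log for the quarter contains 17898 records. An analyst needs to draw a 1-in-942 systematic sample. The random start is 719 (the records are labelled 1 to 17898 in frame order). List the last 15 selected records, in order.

4487, 5429, 6371, 7313, 8255, 9197, 10139, 11081, 12023, 12965, 13907, 14849, 15791, 16733, 17675

5th selection = 719 + 4×942 = 4487
6th: 4487 + 942 = 5429
7th: 5429 + 942 = 6371
8th: 6371 + 942 = 7313
9th: 7313 + 942 = 8255
10th: 8255 + 942 = 9197
11th: 9197 + 942 = 10139
12th: 10139 + 942 = 11081
13th: 11081 + 942 = 12023
14th: 12023 + 942 = 12965
15th: 12965 + 942 = 13907
16th: 13907 + 942 = 14849
17th: 14849 + 942 = 15791
18th: 15791 + 942 = 16733
19th: 16733 + 942 = 17675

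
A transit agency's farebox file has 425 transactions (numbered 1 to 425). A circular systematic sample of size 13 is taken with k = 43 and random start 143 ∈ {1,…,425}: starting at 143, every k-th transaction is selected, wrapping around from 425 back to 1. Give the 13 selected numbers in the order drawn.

Selection 1: 143
Selection 2: 143 + 43 = 186
Selection 3: 186 + 43 = 229
Selection 4: 229 + 43 = 272
Selection 5: 272 + 43 = 315
Selection 6: 315 + 43 = 358
Selection 7: 358 + 43 = 401
Selection 8: 401 + 43 = 444 → 444 − 425 = 19
Selection 9: 19 + 43 = 62
Selection 10: 62 + 43 = 105
Selection 11: 105 + 43 = 148
Selection 12: 148 + 43 = 191
Selection 13: 191 + 43 = 234

143, 186, 229, 272, 315, 358, 401, 19, 62, 105, 148, 191, 234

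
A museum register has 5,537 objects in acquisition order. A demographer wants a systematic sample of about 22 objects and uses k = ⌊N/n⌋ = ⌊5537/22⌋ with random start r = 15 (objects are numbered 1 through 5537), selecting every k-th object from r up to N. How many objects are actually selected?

23

k = ⌊5537/22⌋ = 251
Achieved size = ⌊(5537 − 15)/251⌋ + 1 = ⌊5522/251⌋ + 1 = 22 + 1 = 23
(last selection: 15 + 22×251 = 5537 ≤ 5537; next would be 5788 > 5537)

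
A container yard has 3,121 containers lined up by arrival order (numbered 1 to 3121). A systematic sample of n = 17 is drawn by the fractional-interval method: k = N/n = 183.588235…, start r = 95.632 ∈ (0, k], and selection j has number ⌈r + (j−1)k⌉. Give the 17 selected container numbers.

96, 280, 463, 647, 830, 1014, 1198, 1381, 1565, 1748, 1932, 2116, 2299, 2483, 2666, 2850, 3034

j=1: r + 0k = 95.632 → ⌈·⌉ = 96
j=2: r + 1k = 279.220235… → ⌈·⌉ = 280
j=3: r + 2k = 462.808470… → ⌈·⌉ = 463
j=4: r + 3k = 646.396705… → ⌈·⌉ = 647
j=5: r + 4k = 829.984941… → ⌈·⌉ = 830
j=6: r + 5k = 1013.573176… → ⌈·⌉ = 1014
j=7: r + 6k = 1197.161411… → ⌈·⌉ = 1198
j=8: r + 7k = 1380.749647… → ⌈·⌉ = 1381
j=9: r + 8k = 1564.337882… → ⌈·⌉ = 1565
j=10: r + 9k = 1747.926117… → ⌈·⌉ = 1748
j=11: r + 10k = 1931.514352… → ⌈·⌉ = 1932
j=12: r + 11k = 2115.102588… → ⌈·⌉ = 2116
j=13: r + 12k = 2298.690823… → ⌈·⌉ = 2299
j=14: r + 13k = 2482.279058… → ⌈·⌉ = 2483
j=15: r + 14k = 2665.867294… → ⌈·⌉ = 2666
j=16: r + 15k = 2849.455529… → ⌈·⌉ = 2850
j=17: r + 16k = 3033.043764… → ⌈·⌉ = 3034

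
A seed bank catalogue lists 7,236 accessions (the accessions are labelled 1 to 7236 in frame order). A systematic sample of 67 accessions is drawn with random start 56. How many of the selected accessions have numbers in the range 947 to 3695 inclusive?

25

k = 7236/67 = 108
First selection ≥ 947: 56 + ⌈(947−56)/108⌉·108 = 56 + 9×108 = 1028
Last selection ≤ 3695: 56 + ⌊(3695−56)/108⌋·108 = 56 + 33×108 = 3620
Count = 33 − 9 + 1 = 25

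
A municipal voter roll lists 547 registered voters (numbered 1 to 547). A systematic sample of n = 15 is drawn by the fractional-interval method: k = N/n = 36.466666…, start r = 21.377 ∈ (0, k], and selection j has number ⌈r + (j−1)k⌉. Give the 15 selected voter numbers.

22, 58, 95, 131, 168, 204, 241, 277, 314, 350, 387, 423, 459, 496, 532

j=1: r + 0k = 21.377 → ⌈·⌉ = 22
j=2: r + 1k = 57.843666… → ⌈·⌉ = 58
j=3: r + 2k = 94.310333… → ⌈·⌉ = 95
j=4: r + 3k = 130.777 → ⌈·⌉ = 131
j=5: r + 4k = 167.243666… → ⌈·⌉ = 168
j=6: r + 5k = 203.710333… → ⌈·⌉ = 204
j=7: r + 6k = 240.177 → ⌈·⌉ = 241
j=8: r + 7k = 276.643666… → ⌈·⌉ = 277
j=9: r + 8k = 313.110333… → ⌈·⌉ = 314
j=10: r + 9k = 349.577 → ⌈·⌉ = 350
j=11: r + 10k = 386.043666… → ⌈·⌉ = 387
j=12: r + 11k = 422.510333… → ⌈·⌉ = 423
j=13: r + 12k = 458.977 → ⌈·⌉ = 459
j=14: r + 13k = 495.443666… → ⌈·⌉ = 496
j=15: r + 14k = 531.910333… → ⌈·⌉ = 532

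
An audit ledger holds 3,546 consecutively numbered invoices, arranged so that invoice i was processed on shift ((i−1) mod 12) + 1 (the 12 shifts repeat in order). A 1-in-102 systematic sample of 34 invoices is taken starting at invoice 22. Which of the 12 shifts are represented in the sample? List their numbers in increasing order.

4, 10

Consecutive selections differ by k = 102, so their shift numbers differ by 102 mod 12 = 6.
gcd(102, 12) = 6, so the sample visits 12/6 = 2 distinct residues mod 12.
Start 22 is shift 10; the shifts hit are 4, 10.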